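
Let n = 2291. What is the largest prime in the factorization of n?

79

2291 = 29 · 79
79 is prime.
So 2291 = 29 · 79; the largest prime factor is 79.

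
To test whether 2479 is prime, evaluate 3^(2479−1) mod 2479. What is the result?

2452

3^1 ≡ 3 (mod 2479)
3^2 ≡ 3^2 = 9 ≡ 9 (mod 2479)
3^4 ≡ 9^2 = 81 ≡ 81 (mod 2479)
3^8 ≡ 81^2 = 6561 ≡ 1603 (mod 2479)
3^16 ≡ 1603^2 = 2569609 ≡ 1365 (mod 2479)
3^32 ≡ 1365^2 = 1863225 ≡ 1496 (mod 2479)
3^64 ≡ 1496^2 = 2238016 ≡ 1958 (mod 2479)
3^128 ≡ 1958^2 = 3833764 ≡ 1230 (mod 2479)
3^256 ≡ 1230^2 = 1512900 ≡ 710 (mod 2479)
3^512 ≡ 710^2 = 504100 ≡ 863 (mod 2479)
3^1024 ≡ 863^2 = 744769 ≡ 1069 (mod 2479)
3^2048 ≡ 1069^2 = 1142761 ≡ 2421 (mod 2479)
2478 = 2048 + 256 + 128 + 32 + 8 + 4 + 2 in binary powers of 2.
So 3^2478 ≡ 2421 · 710 · 1230 · 1496 · 1603 · 81 · 9 ≡ 2452 (mod 2479).
Since 2452 ≠ 1, base 3 is a Fermat witness: 2479 is composite.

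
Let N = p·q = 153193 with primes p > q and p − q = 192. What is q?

Since p = q + 192, we have 153193 = q(q + 192), so q² + 192q − 153193 = 0.
Discriminant: 192² + 4·153193 = 36864 + 612772 = 649636; √649636 = 806.
q = (−192 + 806)/2 = 307, and p = q + 192 = 499.
Check: 307 · 499 = 153193.

307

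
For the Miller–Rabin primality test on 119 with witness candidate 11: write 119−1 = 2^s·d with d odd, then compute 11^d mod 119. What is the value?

114

119 − 1 = 118 = 2^1 · 59, so d = 59.
11^1 ≡ 11 (mod 119)
11^2 ≡ 11^2 = 121 ≡ 2 (mod 119)
11^4 ≡ 2^2 = 4 ≡ 4 (mod 119)
11^8 ≡ 4^2 = 16 ≡ 16 (mod 119)
11^16 ≡ 16^2 = 256 ≡ 18 (mod 119)
11^32 ≡ 18^2 = 324 ≡ 86 (mod 119)
59 = 32 + 16 + 8 + 2 + 1 in binary powers of 2.
So 11^59 ≡ 86 · 18 · 16 · 2 · 11 ≡ 114 (mod 119).
Squaring chain: 114; never reaches −1, so base 11 is a Miller–Rabin witness that 119 is composite.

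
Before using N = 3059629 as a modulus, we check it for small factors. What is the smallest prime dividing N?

83

3059629 is odd.
Digit sum 34, not divisible by 3.
Ends in 9: not divisible by 5.
7: 3059629 = 7·437089 + 6
11: 3059629 = 11·278148 + 1
13: 3059629 = 13·235356 + 1
17: 3059629 = 17·179978 + 3
19: 3059629 = 19·161033 + 2
23: 3059629 = 23·133027 + 8
29: 3059629 = 29·105504 + 13
31: 3059629 = 31·98697 + 22
37: 3059629 = 37·82692 + 25
41: 3059629 = 41·74625 + 4
43: 3059629 = 43·71154 + 7
47: 3059629 = 47·65098 + 23
53: 3059629 = 53·57728 + 45
59: 3059629 = 59·51858 + 7
61: 3059629 = 61·50157 + 52
67: 3059629 = 67·45666 + 7
71: 3059629 = 71·43093 + 26
73: 3059629 = 73·41912 + 53
79: 3059629 = 79·38729 + 38
83: 3059629 = 83·36863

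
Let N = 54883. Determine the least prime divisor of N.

71

54883 is odd.
Digit sum 28, not divisible by 3.
Ends in 3: not divisible by 5.
7: 54883 = 7·7840 + 3
11: 54883 = 11·4989 + 4
13: 54883 = 13·4221 + 10
17: 54883 = 17·3228 + 7
19: 54883 = 19·2888 + 11
23: 54883 = 23·2386 + 5
29: 54883 = 29·1892 + 15
31: 54883 = 31·1770 + 13
37: 54883 = 37·1483 + 12
41: 54883 = 41·1338 + 25
43: 54883 = 43·1276 + 15
47: 54883 = 47·1167 + 34
53: 54883 = 53·1035 + 28
59: 54883 = 59·930 + 13
61: 54883 = 61·899 + 44
67: 54883 = 67·819 + 10
71: 54883 = 71·773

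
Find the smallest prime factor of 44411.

89

44411 is odd.
Digit sum 14, not divisible by 3.
Ends in 1: not divisible by 5.
7: 44411 = 7·6344 + 3
11: 44411 = 11·4037 + 4
13: 44411 = 13·3416 + 3
17: 44411 = 17·2612 + 7
19: 44411 = 19·2337 + 8
23: 44411 = 23·1930 + 21
29: 44411 = 29·1531 + 12
31: 44411 = 31·1432 + 19
37: 44411 = 37·1200 + 11
41: 44411 = 41·1083 + 8
43: 44411 = 43·1032 + 35
47: 44411 = 47·944 + 43
53: 44411 = 53·837 + 50
59: 44411 = 59·752 + 43
61: 44411 = 61·728 + 3
67: 44411 = 67·662 + 57
71: 44411 = 71·625 + 36
73: 44411 = 73·608 + 27
79: 44411 = 79·562 + 13
83: 44411 = 83·535 + 6
89: 44411 = 89·499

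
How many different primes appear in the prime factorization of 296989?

296989 = 7^2 · 6061
6061 = 11 · 551
551 = 19 · 29
296989 = 7^2 · 11 · 19 · 29, which has 4 distinct prime factors.

4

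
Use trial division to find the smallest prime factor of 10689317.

73

10689317 is odd.
Digit sum 35, not divisible by 3.
Ends in 7: not divisible by 5.
7: 10689317 = 7·1527045 + 2
11: 10689317 = 11·971756 + 1
13: 10689317 = 13·822255 + 2
17: 10689317 = 17·628783 + 6
19: 10689317 = 19·562595 + 12
23: 10689317 = 23·464752 + 21
29: 10689317 = 29·368597 + 4
31: 10689317 = 31·344816 + 21
37: 10689317 = 37·288900 + 17
41: 10689317 = 41·260715 + 2
43: 10689317 = 43·248588 + 33
47: 10689317 = 47·227432 + 13
53: 10689317 = 53·201685 + 12
59: 10689317 = 59·181174 + 51
61: 10689317 = 61·175234 + 43
67: 10689317 = 67·159542 + 3
71: 10689317 = 71·150553 + 54
73: 10689317 = 73·146429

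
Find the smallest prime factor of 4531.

4531 is odd.
Digit sum 13, not divisible by 3.
Ends in 1: not divisible by 5.
7: 4531 = 7·647 + 2
11: 4531 = 11·411 + 10
13: 4531 = 13·348 + 7
17: 4531 = 17·266 + 9
19: 4531 = 19·238 + 9
23: 4531 = 23·197

23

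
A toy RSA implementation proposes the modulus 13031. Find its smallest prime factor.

83

13031 is odd.
Digit sum 8, not divisible by 3.
Ends in 1: not divisible by 5.
7: 13031 = 7·1861 + 4
11: 13031 = 11·1184 + 7
13: 13031 = 13·1002 + 5
17: 13031 = 17·766 + 9
19: 13031 = 19·685 + 16
23: 13031 = 23·566 + 13
29: 13031 = 29·449 + 10
31: 13031 = 31·420 + 11
37: 13031 = 37·352 + 7
41: 13031 = 41·317 + 34
43: 13031 = 43·303 + 2
47: 13031 = 47·277 + 12
53: 13031 = 53·245 + 46
59: 13031 = 59·220 + 51
61: 13031 = 61·213 + 38
67: 13031 = 67·194 + 33
71: 13031 = 71·183 + 38
73: 13031 = 73·178 + 37
79: 13031 = 79·164 + 75
83: 13031 = 83·157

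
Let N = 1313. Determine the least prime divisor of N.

13

1313 is odd.
Digit sum 8, not divisible by 3.
Ends in 3: not divisible by 5.
7: 1313 = 7·187 + 4
11: 1313 = 11·119 + 4
13: 1313 = 13·101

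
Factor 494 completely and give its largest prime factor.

494 = 2 · 247
247 = 13 · 19
19 is prime.
So 494 = 2 · 13 · 19; the largest prime factor is 19.

19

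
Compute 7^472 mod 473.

423

7^1 ≡ 7 (mod 473)
7^2 ≡ 7^2 = 49 ≡ 49 (mod 473)
7^4 ≡ 49^2 = 2401 ≡ 36 (mod 473)
7^8 ≡ 36^2 = 1296 ≡ 350 (mod 473)
7^16 ≡ 350^2 = 122500 ≡ 466 (mod 473)
7^32 ≡ 466^2 = 217156 ≡ 49 (mod 473)
7^64 ≡ 49^2 = 2401 ≡ 36 (mod 473)
7^128 ≡ 36^2 = 1296 ≡ 350 (mod 473)
7^256 ≡ 350^2 = 122500 ≡ 466 (mod 473)
472 = 256 + 128 + 64 + 16 + 8 in binary powers of 2.
So 7^472 ≡ 466 · 350 · 36 · 466 · 350 ≡ 423 (mod 473).
Since 423 ≠ 1, base 7 is a Fermat witness: 473 is composite.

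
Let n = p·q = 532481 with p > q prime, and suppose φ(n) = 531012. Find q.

φ(n) = (p−1)(q−1) = n − (p+q) + 1, so p + q = 532481 − 531012 + 1 = 1470.
p and q are the roots of t² − 1470t + 532481 = 0.
Discriminant: 1470² − 4·532481 = 2160900 − 2129924 = 30976; √30976 = 176.
q = (1470 − 176)/2 = 647, p = (1470 + 176)/2 = 823.
Check: 647 · 823 = 532481.

647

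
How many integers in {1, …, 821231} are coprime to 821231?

Factor: 821231 = 47 · 101 · 173.
φ(821231) = (47−1) · (101−1) · (173−1) = 46 · 100 · 172 = 791200.

791200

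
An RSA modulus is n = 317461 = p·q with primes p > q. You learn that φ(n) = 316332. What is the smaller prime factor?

523

φ(n) = (p−1)(q−1) = n − (p+q) + 1, so p + q = 317461 − 316332 + 1 = 1130.
p and q are the roots of t² − 1130t + 317461 = 0.
Discriminant: 1130² − 4·317461 = 1276900 − 1269844 = 7056; √7056 = 84.
q = (1130 − 84)/2 = 523, p = (1130 + 84)/2 = 607.
Check: 523 · 607 = 317461.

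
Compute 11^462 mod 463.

1

11^1 ≡ 11 (mod 463)
11^2 ≡ 11^2 = 121 ≡ 121 (mod 463)
11^4 ≡ 121^2 = 14641 ≡ 288 (mod 463)
11^8 ≡ 288^2 = 82944 ≡ 67 (mod 463)
11^16 ≡ 67^2 = 4489 ≡ 322 (mod 463)
11^32 ≡ 322^2 = 103684 ≡ 435 (mod 463)
11^64 ≡ 435^2 = 189225 ≡ 321 (mod 463)
11^128 ≡ 321^2 = 103041 ≡ 255 (mod 463)
11^256 ≡ 255^2 = 65025 ≡ 205 (mod 463)
462 = 256 + 128 + 64 + 8 + 4 + 2 in binary powers of 2.
So 11^462 ≡ 205 · 255 · 321 · 67 · 288 · 121 ≡ 1 (mod 463).
Since the result is 1, base 11 gives no evidence that 463 is composite.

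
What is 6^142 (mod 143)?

69

6^1 ≡ 6 (mod 143)
6^2 ≡ 6^2 = 36 ≡ 36 (mod 143)
6^4 ≡ 36^2 = 1296 ≡ 9 (mod 143)
6^8 ≡ 9^2 = 81 ≡ 81 (mod 143)
6^16 ≡ 81^2 = 6561 ≡ 126 (mod 143)
6^32 ≡ 126^2 = 15876 ≡ 3 (mod 143)
6^64 ≡ 3^2 = 9 ≡ 9 (mod 143)
6^128 ≡ 9^2 = 81 ≡ 81 (mod 143)
142 = 128 + 8 + 4 + 2 in binary powers of 2.
So 6^142 ≡ 81 · 81 · 9 · 36 ≡ 69 (mod 143).
Since 69 ≠ 1, base 6 is a Fermat witness: 143 is composite.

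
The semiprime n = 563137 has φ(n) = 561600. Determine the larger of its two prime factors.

937

φ(n) = (p−1)(q−1) = n − (p+q) + 1, so p + q = 563137 − 561600 + 1 = 1538.
p and q are the roots of t² − 1538t + 563137 = 0.
Discriminant: 1538² − 4·563137 = 2365444 − 2252548 = 112896; √112896 = 336.
q = (1538 − 336)/2 = 601, p = (1538 + 336)/2 = 937.
Check: 601 · 937 = 563137.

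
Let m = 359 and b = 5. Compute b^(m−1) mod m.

1

5^1 ≡ 5 (mod 359)
5^2 ≡ 5^2 = 25 ≡ 25 (mod 359)
5^4 ≡ 25^2 = 625 ≡ 266 (mod 359)
5^8 ≡ 266^2 = 70756 ≡ 33 (mod 359)
5^16 ≡ 33^2 = 1089 ≡ 12 (mod 359)
5^32 ≡ 12^2 = 144 ≡ 144 (mod 359)
5^64 ≡ 144^2 = 20736 ≡ 273 (mod 359)
5^128 ≡ 273^2 = 74529 ≡ 216 (mod 359)
5^256 ≡ 216^2 = 46656 ≡ 345 (mod 359)
358 = 256 + 64 + 32 + 4 + 2 in binary powers of 2.
So 5^358 ≡ 345 · 273 · 144 · 266 · 25 ≡ 1 (mod 359).
Since the result is 1, base 5 gives no evidence that 359 is composite.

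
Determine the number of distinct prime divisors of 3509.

3509 = 11^2 · 29
3509 = 11^2 · 29, which has 2 distinct prime factors.

2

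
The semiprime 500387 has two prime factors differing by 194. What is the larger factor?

Since p = q + 194, we have 500387 = q(q + 194), so q² + 194q − 500387 = 0.
Discriminant: 194² + 4·500387 = 37636 + 2001548 = 2039184; √2039184 = 1428.
q = (−194 + 1428)/2 = 617, and p = q + 194 = 811.
Check: 617 · 811 = 500387.

811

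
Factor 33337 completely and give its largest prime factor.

53

33337 = 17 · 1961
1961 = 37 · 53
53 is prime.
So 33337 = 17 · 37 · 53; the largest prime factor is 53.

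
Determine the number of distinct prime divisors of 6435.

6435 = 3^2 · 715
715 = 5 · 143
143 = 11 · 13
6435 = 3^2 · 5 · 11 · 13, which has 4 distinct prime factors.

4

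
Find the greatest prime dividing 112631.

112631 = 23 · 4897
4897 = 59 · 83
83 is prime.
So 112631 = 23 · 59 · 83; the largest prime factor is 83.

83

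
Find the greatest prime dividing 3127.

3127 = 53 · 59
59 is prime.
So 3127 = 53 · 59; the largest prime factor is 59.

59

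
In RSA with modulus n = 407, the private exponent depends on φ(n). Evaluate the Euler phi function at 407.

Factor: 407 = 11 · 37.
φ(407) = (11−1) · (37−1) = 10 · 36 = 360.

360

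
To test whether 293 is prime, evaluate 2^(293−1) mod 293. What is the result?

2^1 ≡ 2 (mod 293)
2^2 ≡ 2^2 = 4 ≡ 4 (mod 293)
2^4 ≡ 4^2 = 16 ≡ 16 (mod 293)
2^8 ≡ 16^2 = 256 ≡ 256 (mod 293)
2^16 ≡ 256^2 = 65536 ≡ 197 (mod 293)
2^32 ≡ 197^2 = 38809 ≡ 133 (mod 293)
2^64 ≡ 133^2 = 17689 ≡ 109 (mod 293)
2^128 ≡ 109^2 = 11881 ≡ 161 (mod 293)
2^256 ≡ 161^2 = 25921 ≡ 137 (mod 293)
292 = 256 + 32 + 4 in binary powers of 2.
So 2^292 ≡ 137 · 133 · 16 ≡ 1 (mod 293).
Since the result is 1, base 2 gives no evidence that 293 is composite.

1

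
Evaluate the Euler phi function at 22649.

19600

Factor: 22649 = 11 · 29 · 71.
φ(22649) = (11−1) · (29−1) · (71−1) = 10 · 28 · 70 = 19600.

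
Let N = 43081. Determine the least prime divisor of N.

67

43081 is odd.
Digit sum 16, not divisible by 3.
Ends in 1: not divisible by 5.
7: 43081 = 7·6154 + 3
11: 43081 = 11·3916 + 5
13: 43081 = 13·3313 + 12
17: 43081 = 17·2534 + 3
19: 43081 = 19·2267 + 8
23: 43081 = 23·1873 + 2
29: 43081 = 29·1485 + 16
31: 43081 = 31·1389 + 22
37: 43081 = 37·1164 + 13
41: 43081 = 41·1050 + 31
43: 43081 = 43·1001 + 38
47: 43081 = 47·916 + 29
53: 43081 = 53·812 + 45
59: 43081 = 59·730 + 11
61: 43081 = 61·706 + 15
67: 43081 = 67·643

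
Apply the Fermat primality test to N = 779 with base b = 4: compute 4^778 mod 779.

4^1 ≡ 4 (mod 779)
4^2 ≡ 4^2 = 16 ≡ 16 (mod 779)
4^4 ≡ 16^2 = 256 ≡ 256 (mod 779)
4^8 ≡ 256^2 = 65536 ≡ 100 (mod 779)
4^16 ≡ 100^2 = 10000 ≡ 652 (mod 779)
4^32 ≡ 652^2 = 425104 ≡ 549 (mod 779)
4^64 ≡ 549^2 = 301401 ≡ 707 (mod 779)
4^128 ≡ 707^2 = 499849 ≡ 510 (mod 779)
4^256 ≡ 510^2 = 260100 ≡ 693 (mod 779)
4^512 ≡ 693^2 = 480249 ≡ 385 (mod 779)
778 = 512 + 256 + 8 + 2 in binary powers of 2.
So 4^778 ≡ 385 · 693 · 100 · 16 ≡ 674 (mod 779).
Since 674 ≠ 1, base 4 is a Fermat witness: 779 is composite.

674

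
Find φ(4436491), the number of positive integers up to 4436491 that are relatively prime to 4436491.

Factor: 4436491 = 127 · 181 · 193.
φ(4436491) = (127−1) · (181−1) · (193−1) = 126 · 180 · 192 = 4354560.

4354560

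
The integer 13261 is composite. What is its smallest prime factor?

13261 is odd.
Digit sum 13, not divisible by 3.
Ends in 1: not divisible by 5.
7: 13261 = 7·1894 + 3
11: 13261 = 11·1205 + 6
13: 13261 = 13·1020 + 1
17: 13261 = 17·780 + 1
19: 13261 = 19·697 + 18
23: 13261 = 23·576 + 13
29: 13261 = 29·457 + 8
31: 13261 = 31·427 + 24
37: 13261 = 37·358 + 15
41: 13261 = 41·323 + 18
43: 13261 = 43·308 + 17
47: 13261 = 47·282 + 7
53: 13261 = 53·250 + 11
59: 13261 = 59·224 + 45
61: 13261 = 61·217 + 24
67: 13261 = 67·197 + 62
71: 13261 = 71·186 + 55
73: 13261 = 73·181 + 48
79: 13261 = 79·167 + 68
83: 13261 = 83·159 + 64
89: 13261 = 89·149

89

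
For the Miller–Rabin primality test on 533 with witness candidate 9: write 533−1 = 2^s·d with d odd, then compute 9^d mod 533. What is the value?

533 − 1 = 532 = 2^2 · 133, so d = 133.
9^1 ≡ 9 (mod 533)
9^2 ≡ 9^2 = 81 ≡ 81 (mod 533)
9^4 ≡ 81^2 = 6561 ≡ 165 (mod 533)
9^8 ≡ 165^2 = 27225 ≡ 42 (mod 533)
9^16 ≡ 42^2 = 1764 ≡ 165 (mod 533)
9^32 ≡ 165^2 = 27225 ≡ 42 (mod 533)
9^64 ≡ 42^2 = 1764 ≡ 165 (mod 533)
9^128 ≡ 165^2 = 27225 ≡ 42 (mod 533)
133 = 128 + 4 + 1 in binary powers of 2.
So 9^133 ≡ 42 · 165 · 9 ≡ 9 (mod 533).
Squaring chain: 9 → 81; never reaches −1, so base 9 is a Miller–Rabin witness that 533 is composite.

9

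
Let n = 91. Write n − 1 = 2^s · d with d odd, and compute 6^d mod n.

83

91 − 1 = 90 = 2^1 · 45, so d = 45.
6^1 ≡ 6 (mod 91)
6^2 ≡ 6^2 = 36 ≡ 36 (mod 91)
6^4 ≡ 36^2 = 1296 ≡ 22 (mod 91)
6^8 ≡ 22^2 = 484 ≡ 29 (mod 91)
6^16 ≡ 29^2 = 841 ≡ 22 (mod 91)
6^32 ≡ 22^2 = 484 ≡ 29 (mod 91)
45 = 32 + 8 + 4 + 1 in binary powers of 2.
So 6^45 ≡ 29 · 29 · 22 · 6 ≡ 83 (mod 91).
Squaring chain: 83; never reaches −1, so base 6 is a Miller–Rabin witness that 91 is composite.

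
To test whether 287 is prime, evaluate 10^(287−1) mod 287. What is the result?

256

10^1 ≡ 10 (mod 287)
10^2 ≡ 10^2 = 100 ≡ 100 (mod 287)
10^4 ≡ 100^2 = 10000 ≡ 242 (mod 287)
10^8 ≡ 242^2 = 58564 ≡ 16 (mod 287)
10^16 ≡ 16^2 = 256 ≡ 256 (mod 287)
10^32 ≡ 256^2 = 65536 ≡ 100 (mod 287)
10^64 ≡ 100^2 = 10000 ≡ 242 (mod 287)
10^128 ≡ 242^2 = 58564 ≡ 16 (mod 287)
10^256 ≡ 16^2 = 256 ≡ 256 (mod 287)
286 = 256 + 16 + 8 + 4 + 2 in binary powers of 2.
So 10^286 ≡ 256 · 256 · 16 · 242 · 100 ≡ 256 (mod 287).
Since 256 ≠ 1, base 10 is a Fermat witness: 287 is composite.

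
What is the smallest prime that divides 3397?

3397 is odd.
Digit sum 22, not divisible by 3.
Ends in 7: not divisible by 5.
7: 3397 = 7·485 + 2
11: 3397 = 11·308 + 9
13: 3397 = 13·261 + 4
17: 3397 = 17·199 + 14
19: 3397 = 19·178 + 15
23: 3397 = 23·147 + 16
29: 3397 = 29·117 + 4
31: 3397 = 31·109 + 18
37: 3397 = 37·91 + 30
41: 3397 = 41·82 + 35
43: 3397 = 43·79

43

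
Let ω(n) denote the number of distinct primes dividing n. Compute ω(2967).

2967 = 3 · 989
989 = 23 · 43
2967 = 3 · 23 · 43, which has 3 distinct prime factors.

3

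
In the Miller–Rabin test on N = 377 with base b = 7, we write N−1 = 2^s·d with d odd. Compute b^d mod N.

132

377 − 1 = 376 = 2^3 · 47, so d = 47.
7^1 ≡ 7 (mod 377)
7^2 ≡ 7^2 = 49 ≡ 49 (mod 377)
7^4 ≡ 49^2 = 2401 ≡ 139 (mod 377)
7^8 ≡ 139^2 = 19321 ≡ 94 (mod 377)
7^16 ≡ 94^2 = 8836 ≡ 165 (mod 377)
7^32 ≡ 165^2 = 27225 ≡ 81 (mod 377)
47 = 32 + 8 + 4 + 2 + 1 in binary powers of 2.
So 7^47 ≡ 81 · 94 · 139 · 49 · 7 ≡ 132 (mod 377).
Squaring chain: 132 → 82 → 315; never reaches −1, so base 7 is a Miller–Rabin witness that 377 is composite.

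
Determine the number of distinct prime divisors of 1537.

2

1537 = 29 · 53
1537 = 29 · 53, which has 2 distinct prime factors.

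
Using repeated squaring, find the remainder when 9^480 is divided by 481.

9^1 ≡ 9 (mod 481)
9^2 ≡ 9^2 = 81 ≡ 81 (mod 481)
9^4 ≡ 81^2 = 6561 ≡ 308 (mod 481)
9^8 ≡ 308^2 = 94864 ≡ 107 (mod 481)
9^16 ≡ 107^2 = 11449 ≡ 386 (mod 481)
9^32 ≡ 386^2 = 148996 ≡ 367 (mod 481)
9^64 ≡ 367^2 = 134689 ≡ 9 (mod 481)
9^128 ≡ 9^2 = 81 ≡ 81 (mod 481)
9^256 ≡ 81^2 = 6561 ≡ 308 (mod 481)
480 = 256 + 128 + 64 + 32 in binary powers of 2.
So 9^480 ≡ 308 · 81 · 9 · 367 ≡ 248 (mod 481).
Since 248 ≠ 1, base 9 is a Fermat witness: 481 is composite.

248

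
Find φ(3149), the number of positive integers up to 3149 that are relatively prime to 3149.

Factor: 3149 = 47 · 67.
φ(3149) = (47−1) · (67−1) = 46 · 66 = 3036.

3036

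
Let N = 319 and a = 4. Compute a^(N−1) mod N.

4^1 ≡ 4 (mod 319)
4^2 ≡ 4^2 = 16 ≡ 16 (mod 319)
4^4 ≡ 16^2 = 256 ≡ 256 (mod 319)
4^8 ≡ 256^2 = 65536 ≡ 141 (mod 319)
4^16 ≡ 141^2 = 19881 ≡ 103 (mod 319)
4^32 ≡ 103^2 = 10609 ≡ 82 (mod 319)
4^64 ≡ 82^2 = 6724 ≡ 25 (mod 319)
4^128 ≡ 25^2 = 625 ≡ 306 (mod 319)
4^256 ≡ 306^2 = 93636 ≡ 169 (mod 319)
318 = 256 + 32 + 16 + 8 + 4 + 2 in binary powers of 2.
So 4^318 ≡ 169 · 82 · 103 · 141 · 256 · 16 ≡ 284 (mod 319).
Since 284 ≠ 1, base 4 is a Fermat witness: 319 is composite.

284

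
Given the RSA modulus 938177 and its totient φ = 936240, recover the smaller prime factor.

941

φ(n) = (p−1)(q−1) = n − (p+q) + 1, so p + q = 938177 − 936240 + 1 = 1938.
p and q are the roots of t² − 1938t + 938177 = 0.
Discriminant: 1938² − 4·938177 = 3755844 − 3752708 = 3136; √3136 = 56.
q = (1938 − 56)/2 = 941, p = (1938 + 56)/2 = 997.
Check: 941 · 997 = 938177.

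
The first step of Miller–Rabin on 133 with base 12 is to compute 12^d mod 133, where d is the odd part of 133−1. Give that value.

133 − 1 = 132 = 2^2 · 33, so d = 33.
12^1 ≡ 12 (mod 133)
12^2 ≡ 12^2 = 144 ≡ 11 (mod 133)
12^4 ≡ 11^2 = 121 ≡ 121 (mod 133)
12^8 ≡ 121^2 = 14641 ≡ 11 (mod 133)
12^16 ≡ 11^2 = 121 ≡ 121 (mod 133)
12^32 ≡ 121^2 = 14641 ≡ 11 (mod 133)
33 = 32 + 1 in binary powers of 2.
So 12^33 ≡ 11 · 12 ≡ 132 (mod 133).
Since 12^d ≡ 132 (mod 133), base 12 does not prove 133 composite.

132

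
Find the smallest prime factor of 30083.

67

30083 is odd.
Digit sum 14, not divisible by 3.
Ends in 3: not divisible by 5.
7: 30083 = 7·4297 + 4
11: 30083 = 11·2734 + 9
13: 30083 = 13·2314 + 1
17: 30083 = 17·1769 + 10
19: 30083 = 19·1583 + 6
23: 30083 = 23·1307 + 22
29: 30083 = 29·1037 + 10
31: 30083 = 31·970 + 13
37: 30083 = 37·813 + 2
41: 30083 = 41·733 + 30
43: 30083 = 43·699 + 26
47: 30083 = 47·640 + 3
53: 30083 = 53·567 + 32
59: 30083 = 59·509 + 52
61: 30083 = 61·493 + 10
67: 30083 = 67·449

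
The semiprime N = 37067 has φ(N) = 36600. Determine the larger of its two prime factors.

φ(n) = (p−1)(q−1) = n − (p+q) + 1, so p + q = 37067 − 36600 + 1 = 468.
p and q are the roots of t² − 468t + 37067 = 0.
Discriminant: 468² − 4·37067 = 219024 − 148268 = 70756; √70756 = 266.
q = (468 − 266)/2 = 101, p = (468 + 266)/2 = 367.
Check: 101 · 367 = 37067.

367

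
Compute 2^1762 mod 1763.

2^1 ≡ 2 (mod 1763)
2^2 ≡ 2^2 = 4 ≡ 4 (mod 1763)
2^4 ≡ 4^2 = 16 ≡ 16 (mod 1763)
2^8 ≡ 16^2 = 256 ≡ 256 (mod 1763)
2^16 ≡ 256^2 = 65536 ≡ 305 (mod 1763)
2^32 ≡ 305^2 = 93025 ≡ 1349 (mod 1763)
2^64 ≡ 1349^2 = 1819801 ≡ 385 (mod 1763)
2^128 ≡ 385^2 = 148225 ≡ 133 (mod 1763)
2^256 ≡ 133^2 = 17689 ≡ 59 (mod 1763)
2^512 ≡ 59^2 = 3481 ≡ 1718 (mod 1763)
2^1024 ≡ 1718^2 = 2951524 ≡ 262 (mod 1763)
1762 = 1024 + 512 + 128 + 64 + 32 + 2 in binary powers of 2.
So 2^1762 ≡ 262 · 1718 · 133 · 385 · 1349 · 4 ≡ 742 (mod 1763).
Since 742 ≠ 1, base 2 is a Fermat witness: 1763 is composite.

742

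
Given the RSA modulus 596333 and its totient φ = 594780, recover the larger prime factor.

863

φ(n) = (p−1)(q−1) = n − (p+q) + 1, so p + q = 596333 − 594780 + 1 = 1554.
p and q are the roots of t² − 1554t + 596333 = 0.
Discriminant: 1554² − 4·596333 = 2414916 − 2385332 = 29584; √29584 = 172.
q = (1554 − 172)/2 = 691, p = (1554 + 172)/2 = 863.
Check: 691 · 863 = 596333.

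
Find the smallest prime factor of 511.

511 is odd.
Digit sum 7, not divisible by 3.
Ends in 1: not divisible by 5.
7: 511 = 7·73

7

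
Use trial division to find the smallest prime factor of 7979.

79

7979 is odd.
Digit sum 32, not divisible by 3.
Ends in 9: not divisible by 5.
7: 7979 = 7·1139 + 6
11: 7979 = 11·725 + 4
13: 7979 = 13·613 + 10
17: 7979 = 17·469 + 6
19: 7979 = 19·419 + 18
23: 7979 = 23·346 + 21
29: 7979 = 29·275 + 4
31: 7979 = 31·257 + 12
37: 7979 = 37·215 + 24
41: 7979 = 41·194 + 25
43: 7979 = 43·185 + 24
47: 7979 = 47·169 + 36
53: 7979 = 53·150 + 29
59: 7979 = 59·135 + 14
61: 7979 = 61·130 + 49
67: 7979 = 67·119 + 6
71: 7979 = 71·112 + 27
73: 7979 = 73·109 + 22
79: 7979 = 79·101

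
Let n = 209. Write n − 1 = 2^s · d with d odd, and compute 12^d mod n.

209 − 1 = 208 = 2^4 · 13, so d = 13.
12^1 ≡ 12 (mod 209)
12^2 ≡ 12^2 = 144 ≡ 144 (mod 209)
12^4 ≡ 144^2 = 20736 ≡ 45 (mod 209)
12^8 ≡ 45^2 = 2025 ≡ 144 (mod 209)
13 = 8 + 4 + 1 in binary powers of 2.
So 12^13 ≡ 144 · 45 · 12 ≡ 12 (mod 209).
Squaring chain: 12 → 144 → 45 → 144; never reaches −1, so base 12 is a Miller–Rabin witness that 209 is composite.

12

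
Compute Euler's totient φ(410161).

Factor: 410161 = 31 · 101 · 131.
φ(410161) = (31−1) · (101−1) · (131−1) = 30 · 100 · 130 = 390000.

390000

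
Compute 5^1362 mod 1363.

306

5^1 ≡ 5 (mod 1363)
5^2 ≡ 5^2 = 25 ≡ 25 (mod 1363)
5^4 ≡ 25^2 = 625 ≡ 625 (mod 1363)
5^8 ≡ 625^2 = 390625 ≡ 807 (mod 1363)
5^16 ≡ 807^2 = 651249 ≡ 1098 (mod 1363)
5^32 ≡ 1098^2 = 1205604 ≡ 712 (mod 1363)
5^64 ≡ 712^2 = 506944 ≡ 1271 (mod 1363)
5^128 ≡ 1271^2 = 1615441 ≡ 286 (mod 1363)
5^256 ≡ 286^2 = 81796 ≡ 16 (mod 1363)
5^512 ≡ 16^2 = 256 ≡ 256 (mod 1363)
5^1024 ≡ 256^2 = 65536 ≡ 112 (mod 1363)
1362 = 1024 + 256 + 64 + 16 + 2 in binary powers of 2.
So 5^1362 ≡ 112 · 16 · 1271 · 1098 · 25 ≡ 306 (mod 1363).
Since 306 ≠ 1, base 5 is a Fermat witness: 1363 is composite.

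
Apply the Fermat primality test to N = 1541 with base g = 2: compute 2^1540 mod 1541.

1243

2^1 ≡ 2 (mod 1541)
2^2 ≡ 2^2 = 4 ≡ 4 (mod 1541)
2^4 ≡ 4^2 = 16 ≡ 16 (mod 1541)
2^8 ≡ 16^2 = 256 ≡ 256 (mod 1541)
2^16 ≡ 256^2 = 65536 ≡ 814 (mod 1541)
2^32 ≡ 814^2 = 662596 ≡ 1507 (mod 1541)
2^64 ≡ 1507^2 = 2271049 ≡ 1156 (mod 1541)
2^128 ≡ 1156^2 = 1336336 ≡ 289 (mod 1541)
2^256 ≡ 289^2 = 83521 ≡ 307 (mod 1541)
2^512 ≡ 307^2 = 94249 ≡ 248 (mod 1541)
2^1024 ≡ 248^2 = 61504 ≡ 1405 (mod 1541)
1540 = 1024 + 512 + 4 in binary powers of 2.
So 2^1540 ≡ 1405 · 248 · 16 ≡ 1243 (mod 1541).
Since 1243 ≠ 1, base 2 is a Fermat witness: 1541 is composite.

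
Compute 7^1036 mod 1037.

7^1 ≡ 7 (mod 1037)
7^2 ≡ 7^2 = 49 ≡ 49 (mod 1037)
7^4 ≡ 49^2 = 2401 ≡ 327 (mod 1037)
7^8 ≡ 327^2 = 106929 ≡ 118 (mod 1037)
7^16 ≡ 118^2 = 13924 ≡ 443 (mod 1037)
7^32 ≡ 443^2 = 196249 ≡ 256 (mod 1037)
7^64 ≡ 256^2 = 65536 ≡ 205 (mod 1037)
7^128 ≡ 205^2 = 42025 ≡ 545 (mod 1037)
7^256 ≡ 545^2 = 297025 ≡ 443 (mod 1037)
7^512 ≡ 443^2 = 196249 ≡ 256 (mod 1037)
7^1024 ≡ 256^2 = 65536 ≡ 205 (mod 1037)
1036 = 1024 + 8 + 4 in binary powers of 2.
So 7^1036 ≡ 205 · 118 · 327 ≡ 931 (mod 1037).
Since 931 ≠ 1, base 7 is a Fermat witness: 1037 is composite.

931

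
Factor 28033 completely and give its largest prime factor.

97

28033 = 17 · 1649
1649 = 17 · 97
97 is prime.
So 28033 = 17^2 · 97; the largest prime factor is 97.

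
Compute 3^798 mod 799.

3^1 ≡ 3 (mod 799)
3^2 ≡ 3^2 = 9 ≡ 9 (mod 799)
3^4 ≡ 9^2 = 81 ≡ 81 (mod 799)
3^8 ≡ 81^2 = 6561 ≡ 169 (mod 799)
3^16 ≡ 169^2 = 28561 ≡ 596 (mod 799)
3^32 ≡ 596^2 = 355216 ≡ 460 (mod 799)
3^64 ≡ 460^2 = 211600 ≡ 664 (mod 799)
3^128 ≡ 664^2 = 440896 ≡ 647 (mod 799)
3^256 ≡ 647^2 = 418609 ≡ 732 (mod 799)
3^512 ≡ 732^2 = 535824 ≡ 494 (mod 799)
798 = 512 + 256 + 16 + 8 + 4 + 2 in binary powers of 2.
So 3^798 ≡ 494 · 732 · 596 · 169 · 81 · 9 ≡ 784 (mod 799).
Since 784 ≠ 1, base 3 is a Fermat witness: 799 is composite.

784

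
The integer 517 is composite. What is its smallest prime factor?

517 is odd.
Digit sum 13, not divisible by 3.
Ends in 7: not divisible by 5.
7: 517 = 7·73 + 6
11: 517 = 11·47

11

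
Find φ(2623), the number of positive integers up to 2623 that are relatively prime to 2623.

Factor: 2623 = 43 · 61.
φ(2623) = (43−1) · (61−1) = 42 · 60 = 2520.

2520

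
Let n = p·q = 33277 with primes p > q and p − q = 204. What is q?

107

Since p = q + 204, we have 33277 = q(q + 204), so q² + 204q − 33277 = 0.
Discriminant: 204² + 4·33277 = 41616 + 133108 = 174724; √174724 = 418.
q = (−204 + 418)/2 = 107, and p = q + 204 = 311.
Check: 107 · 311 = 33277.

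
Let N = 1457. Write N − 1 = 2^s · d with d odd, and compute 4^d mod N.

1457 − 1 = 1456 = 2^4 · 91, so d = 91.
4^1 ≡ 4 (mod 1457)
4^2 ≡ 4^2 = 16 ≡ 16 (mod 1457)
4^4 ≡ 16^2 = 256 ≡ 256 (mod 1457)
4^8 ≡ 256^2 = 65536 ≡ 1428 (mod 1457)
4^16 ≡ 1428^2 = 2039184 ≡ 841 (mod 1457)
4^32 ≡ 841^2 = 707281 ≡ 636 (mod 1457)
4^64 ≡ 636^2 = 404496 ≡ 907 (mod 1457)
91 = 64 + 16 + 8 + 2 + 1 in binary powers of 2.
So 4^91 ≡ 907 · 841 · 1428 · 16 · 4 ≡ 717 (mod 1457).
Squaring chain: 717 → 1225 → 1372 → 1397; never reaches −1, so base 4 is a Miller–Rabin witness that 1457 is composite.

717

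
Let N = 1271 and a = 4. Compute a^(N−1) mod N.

4^1 ≡ 4 (mod 1271)
4^2 ≡ 4^2 = 16 ≡ 16 (mod 1271)
4^4 ≡ 16^2 = 256 ≡ 256 (mod 1271)
4^8 ≡ 256^2 = 65536 ≡ 715 (mod 1271)
4^16 ≡ 715^2 = 511225 ≡ 283 (mod 1271)
4^32 ≡ 283^2 = 80089 ≡ 16 (mod 1271)
4^64 ≡ 16^2 = 256 ≡ 256 (mod 1271)
4^128 ≡ 256^2 = 65536 ≡ 715 (mod 1271)
4^256 ≡ 715^2 = 511225 ≡ 283 (mod 1271)
4^512 ≡ 283^2 = 80089 ≡ 16 (mod 1271)
4^1024 ≡ 16^2 = 256 ≡ 256 (mod 1271)
1270 = 1024 + 128 + 64 + 32 + 16 + 4 + 2 in binary powers of 2.
So 4^1270 ≡ 256 · 715 · 256 · 16 · 283 · 256 · 16 ≡ 1 (mod 1271).
Since the result is 1, base 4 gives no evidence that 1271 is composite.

1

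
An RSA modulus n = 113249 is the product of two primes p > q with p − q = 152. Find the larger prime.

Since p = q + 152, we have 113249 = q(q + 152), so q² + 152q − 113249 = 0.
Discriminant: 152² + 4·113249 = 23104 + 452996 = 476100; √476100 = 690.
q = (−152 + 690)/2 = 269, and p = q + 152 = 421.
Check: 269 · 421 = 113249.

421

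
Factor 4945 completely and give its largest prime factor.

43

4945 = 5 · 989
989 = 23 · 43
43 is prime.
So 4945 = 5 · 23 · 43; the largest prime factor is 43.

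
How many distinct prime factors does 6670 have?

6670 = 2 · 3335
3335 = 5 · 667
667 = 23 · 29
6670 = 2 · 5 · 23 · 29, which has 4 distinct prime factors.

4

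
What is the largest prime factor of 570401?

89

570401 = 13 · 43877
43877 = 17 · 2581
2581 = 29 · 89
89 is prime.
So 570401 = 13 · 17 · 29 · 89; the largest prime factor is 89.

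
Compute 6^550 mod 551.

6^1 ≡ 6 (mod 551)
6^2 ≡ 6^2 = 36 ≡ 36 (mod 551)
6^4 ≡ 36^2 = 1296 ≡ 194 (mod 551)
6^8 ≡ 194^2 = 37636 ≡ 168 (mod 551)
6^16 ≡ 168^2 = 28224 ≡ 123 (mod 551)
6^32 ≡ 123^2 = 15129 ≡ 252 (mod 551)
6^64 ≡ 252^2 = 63504 ≡ 139 (mod 551)
6^128 ≡ 139^2 = 19321 ≡ 36 (mod 551)
6^256 ≡ 36^2 = 1296 ≡ 194 (mod 551)
6^512 ≡ 194^2 = 37636 ≡ 168 (mod 551)
550 = 512 + 32 + 4 + 2 in binary powers of 2.
So 6^550 ≡ 168 · 252 · 194 · 36 ≡ 310 (mod 551).
Since 310 ≠ 1, base 6 is a Fermat witness: 551 is composite.

310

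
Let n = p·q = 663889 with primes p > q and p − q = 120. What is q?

757

Since p = q + 120, we have 663889 = q(q + 120), so q² + 120q − 663889 = 0.
Discriminant: 120² + 4·663889 = 14400 + 2655556 = 2669956; √2669956 = 1634.
q = (−120 + 1634)/2 = 757, and p = q + 120 = 877.
Check: 757 · 877 = 663889.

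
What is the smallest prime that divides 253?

11

253 is odd.
Digit sum 10, not divisible by 3.
Ends in 3: not divisible by 5.
7: 253 = 7·36 + 1
11: 253 = 11·23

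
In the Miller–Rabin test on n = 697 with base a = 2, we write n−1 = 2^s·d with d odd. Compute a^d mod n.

697 − 1 = 696 = 2^3 · 87, so d = 87.
2^1 ≡ 2 (mod 697)
2^2 ≡ 2^2 = 4 ≡ 4 (mod 697)
2^4 ≡ 4^2 = 16 ≡ 16 (mod 697)
2^8 ≡ 16^2 = 256 ≡ 256 (mod 697)
2^16 ≡ 256^2 = 65536 ≡ 18 (mod 697)
2^32 ≡ 18^2 = 324 ≡ 324 (mod 697)
2^64 ≡ 324^2 = 104976 ≡ 426 (mod 697)
87 = 64 + 16 + 4 + 2 + 1 in binary powers of 2.
So 2^87 ≡ 426 · 18 · 16 · 4 · 2 ≡ 128 (mod 697).
Squaring chain: 128 → 353 → 543; never reaches −1, so base 2 is a Miller–Rabin witness that 697 is composite.

128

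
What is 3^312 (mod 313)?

1

3^1 ≡ 3 (mod 313)
3^2 ≡ 3^2 = 9 ≡ 9 (mod 313)
3^4 ≡ 9^2 = 81 ≡ 81 (mod 313)
3^8 ≡ 81^2 = 6561 ≡ 301 (mod 313)
3^16 ≡ 301^2 = 90601 ≡ 144 (mod 313)
3^32 ≡ 144^2 = 20736 ≡ 78 (mod 313)
3^64 ≡ 78^2 = 6084 ≡ 137 (mod 313)
3^128 ≡ 137^2 = 18769 ≡ 302 (mod 313)
3^256 ≡ 302^2 = 91204 ≡ 121 (mod 313)
312 = 256 + 32 + 16 + 8 in binary powers of 2.
So 3^312 ≡ 121 · 78 · 144 · 301 ≡ 1 (mod 313).
Since the result is 1, base 3 gives no evidence that 313 is composite.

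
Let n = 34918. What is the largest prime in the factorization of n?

79

34918 = 2 · 17459
17459 = 13 · 1343
1343 = 17 · 79
79 is prime.
So 34918 = 2 · 13 · 17 · 79; the largest prime factor is 79.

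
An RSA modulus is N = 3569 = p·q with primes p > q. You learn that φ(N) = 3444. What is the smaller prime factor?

43

φ(n) = (p−1)(q−1) = n − (p+q) + 1, so p + q = 3569 − 3444 + 1 = 126.
p and q are the roots of t² − 126t + 3569 = 0.
Discriminant: 126² − 4·3569 = 15876 − 14276 = 1600; √1600 = 40.
q = (126 − 40)/2 = 43, p = (126 + 40)/2 = 83.
Check: 43 · 83 = 3569.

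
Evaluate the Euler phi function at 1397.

1260

Factor: 1397 = 11 · 127.
φ(1397) = (11−1) · (127−1) = 10 · 126 = 1260.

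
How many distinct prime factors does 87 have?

2

87 = 3 · 29
87 = 3 · 29, which has 2 distinct prime factors.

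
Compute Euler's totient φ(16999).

16720

Factor: 16999 = 89 · 191.
φ(16999) = (89−1) · (191−1) = 88 · 190 = 16720.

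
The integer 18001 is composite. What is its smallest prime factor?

18001 is odd.
Digit sum 10, not divisible by 3.
Ends in 1: not divisible by 5.
7: 18001 = 7·2571 + 4
11: 18001 = 11·1636 + 5
13: 18001 = 13·1384 + 9
17: 18001 = 17·1058 + 15
19: 18001 = 19·947 + 8
23: 18001 = 23·782 + 15
29: 18001 = 29·620 + 21
31: 18001 = 31·580 + 21
37: 18001 = 37·486 + 19
41: 18001 = 41·439 + 2
43: 18001 = 43·418 + 27
47: 18001 = 47·383

47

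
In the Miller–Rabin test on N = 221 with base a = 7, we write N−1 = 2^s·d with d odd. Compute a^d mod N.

221 − 1 = 220 = 2^2 · 55, so d = 55.
7^1 ≡ 7 (mod 221)
7^2 ≡ 7^2 = 49 ≡ 49 (mod 221)
7^4 ≡ 49^2 = 2401 ≡ 191 (mod 221)
7^8 ≡ 191^2 = 36481 ≡ 16 (mod 221)
7^16 ≡ 16^2 = 256 ≡ 35 (mod 221)
7^32 ≡ 35^2 = 1225 ≡ 120 (mod 221)
55 = 32 + 16 + 4 + 2 + 1 in binary powers of 2.
So 7^55 ≡ 120 · 35 · 191 · 49 · 7 ≡ 97 (mod 221).
Squaring chain: 97 → 127; never reaches −1, so base 7 is a Miller–Rabin witness that 221 is composite.

97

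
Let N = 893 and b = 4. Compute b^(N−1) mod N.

4^1 ≡ 4 (mod 893)
4^2 ≡ 4^2 = 16 ≡ 16 (mod 893)
4^4 ≡ 16^2 = 256 ≡ 256 (mod 893)
4^8 ≡ 256^2 = 65536 ≡ 347 (mod 893)
4^16 ≡ 347^2 = 120409 ≡ 747 (mod 893)
4^32 ≡ 747^2 = 558009 ≡ 777 (mod 893)
4^64 ≡ 777^2 = 603729 ≡ 61 (mod 893)
4^128 ≡ 61^2 = 3721 ≡ 149 (mod 893)
4^256 ≡ 149^2 = 22201 ≡ 769 (mod 893)
4^512 ≡ 769^2 = 591361 ≡ 195 (mod 893)
892 = 512 + 256 + 64 + 32 + 16 + 8 + 4 in binary powers of 2.
So 4^892 ≡ 195 · 769 · 61 · 777 · 747 · 347 · 256 ≡ 61 (mod 893).
Since 61 ≠ 1, base 4 is a Fermat witness: 893 is composite.

61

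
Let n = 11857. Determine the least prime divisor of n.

11857 is odd.
Digit sum 22, not divisible by 3.
Ends in 7: not divisible by 5.
7: 11857 = 7·1693 + 6
11: 11857 = 11·1077 + 10
13: 11857 = 13·912 + 1
17: 11857 = 17·697 + 8
19: 11857 = 19·624 + 1
23: 11857 = 23·515 + 12
29: 11857 = 29·408 + 25
31: 11857 = 31·382 + 15
37: 11857 = 37·320 + 17
41: 11857 = 41·289 + 8
43: 11857 = 43·275 + 32
47: 11857 = 47·252 + 13
53: 11857 = 53·223 + 38
59: 11857 = 59·200 + 57
61: 11857 = 61·194 + 23
67: 11857 = 67·176 + 65
71: 11857 = 71·167

71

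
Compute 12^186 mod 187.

12^1 ≡ 12 (mod 187)
12^2 ≡ 12^2 = 144 ≡ 144 (mod 187)
12^4 ≡ 144^2 = 20736 ≡ 166 (mod 187)
12^8 ≡ 166^2 = 27556 ≡ 67 (mod 187)
12^16 ≡ 67^2 = 4489 ≡ 1 (mod 187)
12^32 ≡ 1^2 = 1 ≡ 1 (mod 187)
12^64 ≡ 1^2 = 1 ≡ 1 (mod 187)
12^128 ≡ 1^2 = 1 ≡ 1 (mod 187)
186 = 128 + 32 + 16 + 8 + 2 in binary powers of 2.
So 12^186 ≡ 1 · 1 · 1 · 67 · 144 ≡ 111 (mod 187).
Since 111 ≠ 1, base 12 is a Fermat witness: 187 is composite.

111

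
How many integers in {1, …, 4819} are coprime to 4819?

Factor: 4819 = 61 · 79.
φ(4819) = (61−1) · (79−1) = 60 · 78 = 4680.

4680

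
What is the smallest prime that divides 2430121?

2430121 is odd.
Digit sum 13, not divisible by 3.
Ends in 1: not divisible by 5.
7: 2430121 = 7·347160 + 1
11: 2430121 = 11·220920 + 1
13: 2430121 = 13·186932 + 5
17: 2430121 = 17·142948 + 5
19: 2430121 = 19·127901 + 2
23: 2430121 = 23·105657 + 10
29: 2430121 = 29·83797 + 8
31: 2430121 = 31·78391

31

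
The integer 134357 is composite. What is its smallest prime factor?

134357 is odd.
Digit sum 23, not divisible by 3.
Ends in 7: not divisible by 5.
7: 134357 = 7·19193 + 6
11: 134357 = 11·12214 + 3
13: 134357 = 13·10335 + 2
17: 134357 = 17·7903 + 6
19: 134357 = 19·7071 + 8
23: 134357 = 23·5841 + 14
29: 134357 = 29·4633

29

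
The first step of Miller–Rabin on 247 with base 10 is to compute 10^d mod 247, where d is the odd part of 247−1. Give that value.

247 − 1 = 246 = 2^1 · 123, so d = 123.
10^1 ≡ 10 (mod 247)
10^2 ≡ 10^2 = 100 ≡ 100 (mod 247)
10^4 ≡ 100^2 = 10000 ≡ 120 (mod 247)
10^8 ≡ 120^2 = 14400 ≡ 74 (mod 247)
10^16 ≡ 74^2 = 5476 ≡ 42 (mod 247)
10^32 ≡ 42^2 = 1764 ≡ 35 (mod 247)
10^64 ≡ 35^2 = 1225 ≡ 237 (mod 247)
123 = 64 + 32 + 16 + 8 + 2 + 1 in binary powers of 2.
So 10^123 ≡ 237 · 35 · 42 · 74 · 100 · 10 ≡ 103 (mod 247).
Squaring chain: 103; never reaches −1, so base 10 is a Miller–Rabin witness that 247 is composite.

103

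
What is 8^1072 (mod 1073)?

8^1 ≡ 8 (mod 1073)
8^2 ≡ 8^2 = 64 ≡ 64 (mod 1073)
8^4 ≡ 64^2 = 4096 ≡ 877 (mod 1073)
8^8 ≡ 877^2 = 769129 ≡ 861 (mod 1073)
8^16 ≡ 861^2 = 741321 ≡ 951 (mod 1073)
8^32 ≡ 951^2 = 904401 ≡ 935 (mod 1073)
8^64 ≡ 935^2 = 874225 ≡ 803 (mod 1073)
8^128 ≡ 803^2 = 644809 ≡ 1009 (mod 1073)
8^256 ≡ 1009^2 = 1018081 ≡ 877 (mod 1073)
8^512 ≡ 877^2 = 769129 ≡ 861 (mod 1073)
8^1024 ≡ 861^2 = 741321 ≡ 951 (mod 1073)
1072 = 1024 + 32 + 16 in binary powers of 2.
So 8^1072 ≡ 951 · 935 · 951 ≡ 803 (mod 1073).
Since 803 ≠ 1, base 8 is a Fermat witness: 1073 is composite.

803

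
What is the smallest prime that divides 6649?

6649 is odd.
Digit sum 25, not divisible by 3.
Ends in 9: not divisible by 5.
7: 6649 = 7·949 + 6
11: 6649 = 11·604 + 5
13: 6649 = 13·511 + 6
17: 6649 = 17·391 + 2
19: 6649 = 19·349 + 18
23: 6649 = 23·289 + 2
29: 6649 = 29·229 + 8
31: 6649 = 31·214 + 15
37: 6649 = 37·179 + 26
41: 6649 = 41·162 + 7
43: 6649 = 43·154 + 27
47: 6649 = 47·141 + 22
53: 6649 = 53·125 + 24
59: 6649 = 59·112 + 41
61: 6649 = 61·109

61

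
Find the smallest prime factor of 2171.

2171 is odd.
Digit sum 11, not divisible by 3.
Ends in 1: not divisible by 5.
7: 2171 = 7·310 + 1
11: 2171 = 11·197 + 4
13: 2171 = 13·167

13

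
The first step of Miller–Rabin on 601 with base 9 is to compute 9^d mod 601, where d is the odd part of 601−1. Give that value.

1

601 − 1 = 600 = 2^3 · 75, so d = 75.
9^1 ≡ 9 (mod 601)
9^2 ≡ 9^2 = 81 ≡ 81 (mod 601)
9^4 ≡ 81^2 = 6561 ≡ 551 (mod 601)
9^8 ≡ 551^2 = 303601 ≡ 96 (mod 601)
9^16 ≡ 96^2 = 9216 ≡ 201 (mod 601)
9^32 ≡ 201^2 = 40401 ≡ 134 (mod 601)
9^64 ≡ 134^2 = 17956 ≡ 527 (mod 601)
75 = 64 + 8 + 2 + 1 in binary powers of 2.
So 9^75 ≡ 527 · 96 · 81 · 9 ≡ 1 (mod 601).
Since 9^d ≡ 1 (mod 601), base 9 does not prove 601 composite.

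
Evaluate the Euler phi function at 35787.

Factor: 35787 = 3 · 79 · 151.
φ(35787) = (3−1) · (79−1) · (151−1) = 2 · 78 · 150 = 23400.

23400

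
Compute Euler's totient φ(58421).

Factor: 58421 = 11 · 47 · 113.
φ(58421) = (11−1) · (47−1) · (113−1) = 10 · 46 · 112 = 51520.

51520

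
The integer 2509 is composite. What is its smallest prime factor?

13

2509 is odd.
Digit sum 16, not divisible by 3.
Ends in 9: not divisible by 5.
7: 2509 = 7·358 + 3
11: 2509 = 11·228 + 1
13: 2509 = 13·193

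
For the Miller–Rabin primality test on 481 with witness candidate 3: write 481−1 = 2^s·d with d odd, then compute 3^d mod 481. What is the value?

196

481 − 1 = 480 = 2^5 · 15, so d = 15.
3^1 ≡ 3 (mod 481)
3^2 ≡ 3^2 = 9 ≡ 9 (mod 481)
3^4 ≡ 9^2 = 81 ≡ 81 (mod 481)
3^8 ≡ 81^2 = 6561 ≡ 308 (mod 481)
15 = 8 + 4 + 2 + 1 in binary powers of 2.
So 3^15 ≡ 308 · 81 · 9 · 3 ≡ 196 (mod 481).
Squaring chain: 196 → 417 → 248 → 417 → 248; never reaches −1, so base 3 is a Miller–Rabin witness that 481 is composite.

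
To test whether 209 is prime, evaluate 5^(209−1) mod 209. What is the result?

81

5^1 ≡ 5 (mod 209)
5^2 ≡ 5^2 = 25 ≡ 25 (mod 209)
5^4 ≡ 25^2 = 625 ≡ 207 (mod 209)
5^8 ≡ 207^2 = 42849 ≡ 4 (mod 209)
5^16 ≡ 4^2 = 16 ≡ 16 (mod 209)
5^32 ≡ 16^2 = 256 ≡ 47 (mod 209)
5^64 ≡ 47^2 = 2209 ≡ 119 (mod 209)
5^128 ≡ 119^2 = 14161 ≡ 158 (mod 209)
208 = 128 + 64 + 16 in binary powers of 2.
So 5^208 ≡ 158 · 119 · 16 ≡ 81 (mod 209).
Since 81 ≠ 1, base 5 is a Fermat witness: 209 is composite.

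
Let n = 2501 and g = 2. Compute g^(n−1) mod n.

1477

2^1 ≡ 2 (mod 2501)
2^2 ≡ 2^2 = 4 ≡ 4 (mod 2501)
2^4 ≡ 4^2 = 16 ≡ 16 (mod 2501)
2^8 ≡ 16^2 = 256 ≡ 256 (mod 2501)
2^16 ≡ 256^2 = 65536 ≡ 510 (mod 2501)
2^32 ≡ 510^2 = 260100 ≡ 2497 (mod 2501)
2^64 ≡ 2497^2 = 6235009 ≡ 16 (mod 2501)
2^128 ≡ 16^2 = 256 ≡ 256 (mod 2501)
2^256 ≡ 256^2 = 65536 ≡ 510 (mod 2501)
2^512 ≡ 510^2 = 260100 ≡ 2497 (mod 2501)
2^1024 ≡ 2497^2 = 6235009 ≡ 16 (mod 2501)
2^2048 ≡ 16^2 = 256 ≡ 256 (mod 2501)
2500 = 2048 + 256 + 128 + 64 + 4 in binary powers of 2.
So 2^2500 ≡ 256 · 510 · 256 · 16 · 16 ≡ 1477 (mod 2501).
Since 1477 ≠ 1, base 2 is a Fermat witness: 2501 is composite.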